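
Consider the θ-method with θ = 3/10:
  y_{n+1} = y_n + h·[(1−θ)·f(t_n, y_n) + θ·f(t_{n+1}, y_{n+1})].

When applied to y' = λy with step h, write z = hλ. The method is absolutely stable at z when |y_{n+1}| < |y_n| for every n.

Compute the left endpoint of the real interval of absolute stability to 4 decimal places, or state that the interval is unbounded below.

With y'=λy (z=hλ):
  y_{n+1} = y_n + z·[7/10·y_n + 3/10·y_{n+1}] ⇒ (1 − 3/10z)y_{n+1} = (1 + 7/10z)y_n
  Hence R(z) = (1 + 7/10z)/(1 − 3/10z).

Boundary: |R(x)|=1, x<0.
x=-1.52: |R|=0.0440
R=−1: 1+7/10x = −1+3/10x ⇒ -2/5x=2 ⇒ x=2/(-2/5)=-5.0000
Confirm numerically:
  x=-4.115: |R|=0.84158 <1
  x=-2.842: |R|=0.53406 <1
  x=-2.656: |R|=0.47818 <1
  x=-2.494: |R|=0.42661 <1
  x=-5.403: |R|=1.06151 >1
  x=-5.393: |R|=1.06005 >1
Stable set (-5.0000, 0).

left endpoint -5.0000.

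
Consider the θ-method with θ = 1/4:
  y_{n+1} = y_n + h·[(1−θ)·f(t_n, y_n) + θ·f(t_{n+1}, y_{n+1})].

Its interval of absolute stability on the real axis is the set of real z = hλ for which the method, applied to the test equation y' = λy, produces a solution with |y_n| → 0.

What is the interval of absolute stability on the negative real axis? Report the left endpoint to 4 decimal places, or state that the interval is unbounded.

z∈(-4.0000,0).

On y'=λy, z=hλ:
  y_{n+1} = y_n + z·[3/4·y_n + 1/4·y_{n+1}] ⇒ (1 − 1/4z)y_{n+1} = (1 + 3/4z)y_n
  R(z) = (1 + 3/4z)/(1 − 1/4z).

Find x<0 with |R(x)|<1.
x=-0.4: |R|=0.6364
R=−1: 1+3/4x = −1+1/4x ⇒ -1/2x=2 ⇒ x=2/(-1/2)=-4.0000
Confirm numerically:
  x=-3.920: |R|=0.97980 <1
  x=-2.961: |R|=0.70148 <1
  x=-2.240: |R|=0.43590 <1
  x=-2.209: |R|=0.42310 <1
  x=-4.247: |R|=1.05990 >1
  x=-4.093: |R|=1.02298 >1
  x=-4.023: |R|=1.00573 >1
Stable set (-4.0000, 0).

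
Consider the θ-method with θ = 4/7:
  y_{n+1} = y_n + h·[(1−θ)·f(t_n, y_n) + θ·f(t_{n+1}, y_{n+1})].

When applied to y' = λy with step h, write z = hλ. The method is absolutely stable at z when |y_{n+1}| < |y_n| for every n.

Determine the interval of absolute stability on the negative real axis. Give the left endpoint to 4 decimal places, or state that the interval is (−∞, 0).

Set f=λy, z=hλ:
  y_{n+1} = y_n + z·[3/7·y_n + 4/7·y_{n+1}] ⇒ (1 − 4/7z)y_{n+1} = (1 + 3/7z)y_n
  Hence R(z) = (1 + 3/7z)/(1 − 4/7z).

Need |R(x)|<1, x<0.
x=-1.53: |R|=0.1837
x=-2: |R|=0.0667
x=-10: |R|=0.4894
x=-100: |R|=0.7199
θ=4/7≥1/2 ⇒ |1+3/7x|<|1−4/7x| ∀x<0 ⇒ interval (−∞,0).

(−∞, 0) — no finite endpoint.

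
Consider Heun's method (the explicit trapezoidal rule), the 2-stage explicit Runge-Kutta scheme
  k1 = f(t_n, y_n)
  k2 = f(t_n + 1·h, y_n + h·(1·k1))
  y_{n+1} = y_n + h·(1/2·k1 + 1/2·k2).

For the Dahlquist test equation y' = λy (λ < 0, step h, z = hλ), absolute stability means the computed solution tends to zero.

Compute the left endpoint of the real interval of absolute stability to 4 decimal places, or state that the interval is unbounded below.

On y'=λy, z=hλ:
  order 2, 2-stage ⇒ R(z)=1+z+z^2/2
  (e.g. R(-0.4)=0.68000, |R|=0.68000)

Boundary: |R(x)|=1, x<0.
x=-0.4: |R|=0.6800
|R(-1.94)|=0.9418 |R(-1.5)|=0.6250 |R(-1)|=0.5000
Bisect:
  x_lo=-2.4329 |R|=1.5266  x_hi=-0.1933 |R|=0.8254
  mid=-1.31308 |R|=0.54901 →hi
  mid=-1.87298 |R|=0.88105 →hi
  mid=-2.15293 |R|=1.16462 →lo
  mid=-2.01295 |R|=1.01304 →lo
  mid=-1.94297 |R|=0.94459 →hi
  mid=-1.97796 |R|=0.97820 →hi
  mid=-1.99546 |R|=0.99547 →hi
  mid=-2.00420 |R|=1.00421 →lo
  mid=-1.99983 |R|=0.99983 →hi
  ...
  [-2.00010,-1.99997] ⇒ x*=-2.0000
Interval (-2.0000, 0).

left endpoint -2.0000.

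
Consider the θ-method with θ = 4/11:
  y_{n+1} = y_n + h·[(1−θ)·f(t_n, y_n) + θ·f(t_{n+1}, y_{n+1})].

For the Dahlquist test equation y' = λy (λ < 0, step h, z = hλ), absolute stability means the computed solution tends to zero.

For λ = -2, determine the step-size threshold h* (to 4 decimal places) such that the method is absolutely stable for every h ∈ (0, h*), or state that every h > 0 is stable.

With y'=λy (z=hλ):
  y_{n+1} = y_n + z·[7/11·y_n + 4/11·y_{n+1}] ⇒ (1 − 4/11z)y_{n+1} = (1 + 7/11z)y_n
  ⇒ R(z) = (1 + 7/11z)/(1 − 4/11z).

Boundary: |R(x)|=1, x<0.
x=-1.53: |R|=0.0169
R=−1: 1+7/11x = −1+4/11x ⇒ -3/11x=2 ⇒ x=2/(-3/11)=-7.3333
Confirm numerically:
  x=-6.604: |R|=0.94152 <1
  x=-5.648: |R|=0.84949 <1
  x=-3.648: |R|=0.56799 <1
  x=-3.577: |R|=0.55473 <1
  x=-7.931: |R|=1.04197 >1
  x=-7.547: |R|=1.01556 >1
Stable set (-7.3333, 0).

(-7.3333,0); λ=-2 ⇒ h* = (22/3)/2 = 3.6667.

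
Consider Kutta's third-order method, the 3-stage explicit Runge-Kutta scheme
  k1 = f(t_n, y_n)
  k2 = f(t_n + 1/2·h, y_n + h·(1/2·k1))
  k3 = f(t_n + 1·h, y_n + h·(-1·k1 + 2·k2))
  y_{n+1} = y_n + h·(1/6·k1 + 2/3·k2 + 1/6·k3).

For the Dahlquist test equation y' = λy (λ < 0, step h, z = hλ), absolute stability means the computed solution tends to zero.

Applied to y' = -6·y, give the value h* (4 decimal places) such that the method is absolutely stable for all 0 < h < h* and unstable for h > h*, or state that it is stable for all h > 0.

(-2.5127,0); λ=-6 ⇒ h* = 0.4188.

With y'=λy (z=hλ):
  order 3, 3-stage ⇒ R(z)=1+z+z^2/2+z^3/6
  (e.g. R(-0.5)=0.60417, |R|=0.60417)

Find x<0 with |R(x)|<1.
x=-0.5: |R|=0.6042
|R(-2.29)|=0.6694 |R(-1.99)|=0.3234 |R(-0.59)|=0.5498
Bisect:
  x_lo=-3.2570 |R|=2.7115  x_hi=-0.2775 |R|=0.7575
  mid=-1.76726 |R|=0.12557 →hi
  mid=-2.51215 |R|=0.99902 →hi
  mid=-2.88459 |R|=1.72454 →lo
  mid=-2.69837 |R|=1.33233 →lo
  mid=-2.60526 |R|=1.15871 →lo
  mid=-2.55870 |R|=1.07718 →lo
  mid=-2.53542 |R|=1.03768 →lo
  mid=-2.52379 |R|=1.01824 →lo
  mid=-2.51797 |R|=1.00860 →lo
  mid=-2.51506 |R|=1.00380 →lo
  ...
  [-2.51287,-2.51269] ⇒ x*=-2.5127
Interval (-2.5127, 0).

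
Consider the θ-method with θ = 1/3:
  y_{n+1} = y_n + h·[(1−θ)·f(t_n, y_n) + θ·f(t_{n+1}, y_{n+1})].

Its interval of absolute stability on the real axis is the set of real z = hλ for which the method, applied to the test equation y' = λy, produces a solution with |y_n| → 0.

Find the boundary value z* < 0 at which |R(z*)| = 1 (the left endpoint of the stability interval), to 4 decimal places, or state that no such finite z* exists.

left endpoint -6.0000.

Test eqn y'=λy, z=hλ:
  y_{n+1} = y_n + z·[2/3·y_n + 1/3·y_{n+1}] ⇒ (1 − 1/3z)y_{n+1} = (1 + 2/3z)y_n
  ⇒ R(z) = (1 + 2/3z)/(1 − 1/3z).

Find x<0 with |R(x)|<1.
x=-1.54: |R|=0.0176
R=−1: 1+2/3x = −1+1/3x ⇒ -1/3x=2 ⇒ x=2/(-1/3)=-6.0000
Confirm numerically:
  x=-5.546: |R|=0.94688 <1
  x=-5.248: |R|=0.90883 <1
  x=-4.565: |R|=0.81031 <1
  x=-2.510: |R|=0.36661 <1
  x=-6.536: |R|=1.05621 >1
  x=-6.188: |R|=1.02046 >1
So |R|<1 on (-6.0000, 0).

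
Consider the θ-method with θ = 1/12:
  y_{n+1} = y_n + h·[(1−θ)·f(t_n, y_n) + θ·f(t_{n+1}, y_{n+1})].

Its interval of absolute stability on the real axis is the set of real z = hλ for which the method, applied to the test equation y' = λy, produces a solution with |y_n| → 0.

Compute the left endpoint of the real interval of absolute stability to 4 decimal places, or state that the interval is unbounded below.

Set f=λy, z=hλ:
  y_{n+1} = y_n + z·[11/12·y_n + 1/12·y_{n+1}] ⇒ (1 − 1/12z)y_{n+1} = (1 + 11/12z)y_n
  R(z) = (1 + 11/12z)/(1 − 1/12z).

Need |R(x)|<1, x<0.
x=-1.33: |R|=0.1973
R=−1: 1+11/12x = −1+1/12x ⇒ -5/6x=2 ⇒ x=2/(-5/6)=-2.4000
Confirm numerically:
  x=-1.457: |R|=0.29925 <1
  x=-1.162: |R|=0.05941 <1
  x=-1.049: |R|=0.03533 <1
  x=-0.969: |R|=0.10340 <1
  x=-2.534: |R|=1.09220 >1
  x=-2.423: |R|=1.01595 >1
Stable set (-2.4000, 0).

z* = -2.4000.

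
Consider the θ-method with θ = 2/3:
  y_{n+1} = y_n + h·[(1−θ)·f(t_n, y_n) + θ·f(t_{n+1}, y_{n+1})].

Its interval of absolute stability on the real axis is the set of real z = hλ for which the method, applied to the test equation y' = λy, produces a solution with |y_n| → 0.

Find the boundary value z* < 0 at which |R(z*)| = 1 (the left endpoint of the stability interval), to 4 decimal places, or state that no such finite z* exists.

With y'=λy (z=hλ):
  y_{n+1} = y_n + z·[1/3·y_n + 2/3·y_{n+1}] ⇒ (1 − 2/3z)y_{n+1} = (1 + 1/3z)y_n
  ⇒ R(z) = (1 + 1/3z)/(1 − 2/3z).

Boundary: |R(x)|=1, x<0.
x=-1.68: |R|=0.2075
x=-2: |R|=0.1429
x=-10: |R|=0.3043
x=-100: |R|=0.4778
θ=2/3≥1/2 ⇒ |1+1/3x|<|1−2/3x| ∀x<0 ⇒ stable on all of ℝ⁻.

interval (−∞, 0).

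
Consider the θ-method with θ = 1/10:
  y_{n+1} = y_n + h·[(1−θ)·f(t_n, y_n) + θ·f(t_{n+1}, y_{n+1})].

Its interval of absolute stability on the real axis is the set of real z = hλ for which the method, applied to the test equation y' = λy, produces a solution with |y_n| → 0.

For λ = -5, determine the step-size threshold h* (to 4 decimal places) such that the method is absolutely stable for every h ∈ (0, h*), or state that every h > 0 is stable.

(-2.5000,0); λ=-5 ⇒ h* = (5/2)/5 = 0.5000.

Test eqn y'=λy, z=hλ:
  y_{n+1} = y_n + z·[9/10·y_n + 1/10·y_{n+1}] ⇒ (1 − 1/10z)y_{n+1} = (1 + 9/10z)y_n
  Hence R(z) = (1 + 9/10z)/(1 − 1/10z).

Solve |R(x)|<1 on ℝ⁻.
x=-0.89: |R|=0.1827
R=−1: 1+9/10x = −1+1/10x ⇒ -4/5x=2 ⇒ x=2/(-4/5)=-2.5000
Confirm numerically:
  x=-2.457: |R|=0.97239 <1
  x=-1.833: |R|=0.54906 <1
  x=-1.112: |R|=0.00072 <1
  x=-2.806: |R|=1.19116 >1
  x=-2.739: |R|=1.15009 >1
  x=-2.559: |R|=1.03758 >1
So |R|<1 on (-2.5000, 0).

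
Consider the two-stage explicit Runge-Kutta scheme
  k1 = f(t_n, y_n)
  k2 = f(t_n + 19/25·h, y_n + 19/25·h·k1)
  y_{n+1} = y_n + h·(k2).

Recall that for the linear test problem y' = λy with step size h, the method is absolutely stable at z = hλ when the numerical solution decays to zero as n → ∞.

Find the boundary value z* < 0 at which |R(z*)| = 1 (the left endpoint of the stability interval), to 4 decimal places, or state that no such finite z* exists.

On y'=λy, z=hλ:
  k1=λy_n ⇒ h·k1=z·y_n;  k2=λ(1+19/25z)y_n ⇒ h·k2=z(1+19/25z)y_n
  y_{n+1}/y_n = 1 + z(1+19/25z) = 1 + z + 19/25z²
  R(z) = 1 + z + 19/25z².

Find x<0 with |R(x)|<1.
x=-1.63: |R|=1.3892
R=1: x+19/25x²=0 ⇒ x=−25/19=-1.3158; min R=1−1/(4·19/25)=0.6711>−1
Confirm numerically:
  x=-1.280: |R|=0.96518 <1
  x=-1.272: |R|=0.95767 <1
  x=-0.761: |R|=0.67913 <1
  x=-0.550: |R|=0.67990 <1
  x=-1.600: |R|=1.34560 >1
  x=-1.440: |R|=1.13594 >1
  x=-1.385: |R|=1.07285 >1
Interval (-1.3158, 0).

left endpoint -1.3158.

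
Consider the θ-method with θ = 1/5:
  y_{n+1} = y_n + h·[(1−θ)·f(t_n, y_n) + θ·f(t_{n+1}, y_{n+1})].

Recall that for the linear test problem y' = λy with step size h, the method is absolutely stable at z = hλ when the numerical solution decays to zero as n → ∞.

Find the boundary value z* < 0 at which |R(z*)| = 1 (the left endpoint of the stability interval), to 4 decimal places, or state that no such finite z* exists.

z* = -3.3333.

On y'=λy, z=hλ:
  y_{n+1} = y_n + z·[4/5·y_n + 1/5·y_{n+1}] ⇒ (1 − 1/5z)y_{n+1} = (1 + 4/5z)y_n
  so R(z) = (1 + 4/5z)/(1 − 1/5z).

Solve |R(x)|<1 on ℝ⁻.
x=-1.05: |R|=0.1322
R=−1: 1+4/5x = −1+1/5x ⇒ -3/5x=2 ⇒ x=2/(-3/5)=-3.3333
Confirm numerically:
  x=-2.463: |R|=0.65014 <1
  x=-2.295: |R|=0.57300 <1
  x=-1.990: |R|=0.42346 <1
  x=-1.438: |R|=0.11681 <1
  x=-3.455: |R|=1.04317 >1
  x=-3.434: |R|=1.03581 >1
Stable set (-3.3333, 0).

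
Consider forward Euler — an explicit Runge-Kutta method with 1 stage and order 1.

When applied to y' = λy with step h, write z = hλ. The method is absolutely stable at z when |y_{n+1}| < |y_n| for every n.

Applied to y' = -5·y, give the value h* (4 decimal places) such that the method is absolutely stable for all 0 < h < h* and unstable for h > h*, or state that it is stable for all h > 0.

(-2.0000,0); λ=-5 ⇒ h* = 0.4000.

With y'=λy (z=hλ):
  order 1, 1-stage ⇒ R(z)=1+z
  (e.g. R(-0.56)=0.44000, |R|=0.44000)

Find x<0 with |R(x)|<1.
x=-0.56: |R|=0.4400
|R(-1.51)|=0.5100 |R(-1.33)|=0.3300 |R(-0.92)|=0.0800
Bisect:
  x_lo=-2.3196 |R|=1.3196  x_hi=-0.3961 |R|=0.6039
  mid=-1.35787 |R|=0.35787 →hi
  mid=-1.83874 |R|=0.83874 →hi
  mid=-2.07917 |R|=1.07917 →lo
  mid=-1.95896 |R|=0.95896 →hi
  mid=-2.01906 |R|=1.01906 →lo
  mid=-1.98901 |R|=0.98901 →hi
  mid=-2.00404 |R|=1.00404 →lo
  mid=-1.99652 |R|=0.99652 →hi
  mid=-2.00028 |R|=1.00028 →lo
  mid=-1.99840 |R|=0.99840 →hi
  ...
  [-2.00005,-1.99993] ⇒ x*=-2.0000
Interval (-2.0000, 0).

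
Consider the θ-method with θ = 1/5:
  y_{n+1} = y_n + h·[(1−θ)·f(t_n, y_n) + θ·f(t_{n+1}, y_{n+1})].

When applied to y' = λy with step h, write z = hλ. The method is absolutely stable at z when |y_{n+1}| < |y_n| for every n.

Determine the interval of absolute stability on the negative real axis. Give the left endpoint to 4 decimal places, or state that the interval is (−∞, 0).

z∈(-3.3333,0).

Set f=λy, z=hλ:
  y_{n+1} = y_n + z·[4/5·y_n + 1/5·y_{n+1}] ⇒ (1 − 1/5z)y_{n+1} = (1 + 4/5z)y_n
  R(z) = (1 + 4/5z)/(1 − 1/5z).

Find x<0 with |R(x)|<1.
x=-1.36: |R|=0.0692
R=−1: 1+4/5x = −1+1/5x ⇒ -3/5x=2 ⇒ x=2/(-3/5)=-3.3333
Confirm numerically:
  x=-2.440: |R|=0.63978 <1
  x=-2.415: |R|=0.62846 <1
  x=-2.331: |R|=0.58982 <1
  x=-3.894: |R|=1.18912 >1
  x=-3.574: |R|=1.08421 >1
  x=-3.389: |R|=1.01991 >1
Interval (-3.3333, 0).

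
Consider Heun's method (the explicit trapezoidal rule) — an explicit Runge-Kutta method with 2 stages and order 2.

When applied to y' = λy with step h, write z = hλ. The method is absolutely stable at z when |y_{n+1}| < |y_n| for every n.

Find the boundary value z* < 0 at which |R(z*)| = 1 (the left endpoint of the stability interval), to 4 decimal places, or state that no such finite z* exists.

z* = -2.0000.

With y'=λy (z=hλ):
  order 2, 2-stage ⇒ R(z)=1+z+z^2/2
  (e.g. R(-0.54)=0.60580, |R|=0.60580)

Boundary: |R(x)|=1, x<0.
x=-0.54: |R|=0.6058
|R(-2.22)|=1.2442 |R(-1.53)|=0.6404 |R(-1.37)|=0.5685
Bisect:
  x_lo=-2.8368 |R|=2.1869  x_hi=-0.0518 |R|=0.9495
  mid=-1.44431 |R|=0.59871 →hi
  mid=-2.14057 |R|=1.15044 →lo
  mid=-1.79244 |R|=0.81398 →hi
  mid=-1.96650 |R|=0.96706 →hi
  mid=-2.05353 |R|=1.05497 →lo
  mid=-2.01002 |R|=1.01007 →lo
  mid=-1.98826 |R|=0.98833 →hi
  mid=-1.99914 |R|=0.99914 →hi
  ...
  [-2.00016,-1.99999] ⇒ x*=-2.0000
Stable set (-2.0000, 0).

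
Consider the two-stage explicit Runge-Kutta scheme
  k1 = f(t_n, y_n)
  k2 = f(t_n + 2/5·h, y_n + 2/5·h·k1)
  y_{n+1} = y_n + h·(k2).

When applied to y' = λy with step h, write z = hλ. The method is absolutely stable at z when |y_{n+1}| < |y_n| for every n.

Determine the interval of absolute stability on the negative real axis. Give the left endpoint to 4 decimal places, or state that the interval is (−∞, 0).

z∈(-2.5000,0).

Test eqn y'=λy, z=hλ:
  k1=λy_n ⇒ h·k1=z·y_n;  k2=λ(1+2/5z)y_n ⇒ h·k2=z(1+2/5z)y_n
  y_{n+1}/y_n = 1 + z(1+2/5z) = 1 + z + 2/5z²
  R(z) = 1 + z + 2/5z².

Boundary: |R(x)|=1, x<0.
x=-1.49: |R|=0.3980
R=1: x+2/5x²=0 ⇒ x=−5/2=-2.5000; min R=1−1/(4·2/5)=0.3750>−1
Confirm numerically:
  x=-2.429: |R|=0.93102 <1
  x=-1.972: |R|=0.58351 <1
  x=-1.739: |R|=0.47065 <1
  x=-1.012: |R|=0.39766 <1
  x=-2.923: |R|=1.49457 >1
  x=-2.865: |R|=1.41829 >1
  x=-2.817: |R|=1.35720 >1
So |R|<1 on (-2.5000, 0).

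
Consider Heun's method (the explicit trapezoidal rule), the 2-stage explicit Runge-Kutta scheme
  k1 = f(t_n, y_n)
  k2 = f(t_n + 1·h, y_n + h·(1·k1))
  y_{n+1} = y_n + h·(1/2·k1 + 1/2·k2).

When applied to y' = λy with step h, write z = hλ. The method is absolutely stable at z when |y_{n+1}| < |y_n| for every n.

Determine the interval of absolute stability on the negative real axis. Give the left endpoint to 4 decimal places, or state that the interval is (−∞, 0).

Test eqn y'=λy, z=hλ:
  order 2, 2-stage ⇒ R(z)=1+z+z^2/2
  (e.g. R(-1.49)=0.62005, |R|=0.62005)

Solve |R(x)|<1 on ℝ⁻.
x=-1.49: |R|=0.6200
|R(-1.9)|=0.9050 |R(-0.88)|=0.5072 |R(-0.62)|=0.5722
Bisect:
  x_lo=-2.4526 |R|=1.5551  x_hi=-0.2865 |R|=0.7546
  mid=-1.36955 |R|=0.56828 →hi
  mid=-1.91110 |R|=0.91505 →hi
  mid=-2.18187 |R|=1.19841 →lo
  mid=-2.04648 |R|=1.04757 →lo
  mid=-1.97879 |R|=0.97902 →hi
  mid=-2.01264 |R|=1.01272 →lo
  mid=-1.99571 |R|=0.99572 →hi
  mid=-2.00418 |R|=1.00419 →lo
  ...
  [-2.00008,-1.99995] ⇒ x*=-2.0000
Stable set (-2.0000, 0).

(-2.0000, 0).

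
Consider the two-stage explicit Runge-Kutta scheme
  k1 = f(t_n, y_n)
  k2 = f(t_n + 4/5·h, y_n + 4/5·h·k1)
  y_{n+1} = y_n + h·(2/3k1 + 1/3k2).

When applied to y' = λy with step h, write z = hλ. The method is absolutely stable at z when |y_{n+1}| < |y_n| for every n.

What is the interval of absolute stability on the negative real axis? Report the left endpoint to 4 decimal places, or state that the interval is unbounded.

z∈(-3.7500,0).

Test eqn y'=λy, z=hλ:
  k1=λy_n ⇒ h·k1=z·y_n;  k2=λ(1+4/5z)y_n ⇒ h·k2=z(1+4/5z)y_n
  y_{n+1}/y_n = 1 + 2/3z + 1/3z(1+4/5z) = 1 + z + 4/15z²
  so R(z) = 1 + z + 4/15z².

Find x<0 with |R(x)|<1.
x=-1.11: |R|=0.2186
R=1: x+4/15x²=0 ⇒ x=−15/4=-3.7500; min R=1−1/(4·4/15)=0.0625>−1
Confirm numerically:
  x=-2.341: |R|=0.12041 <1
  x=-2.309: |R|=0.11273 <1
  x=-2.099: |R|=0.07588 <1
  x=-2.078: |R|=0.07349 <1
  x=-4.278: |R|=1.60234 >1
  x=-3.939: |R|=1.19853 >1
  x=-3.918: |R|=1.17553 >1
Stable set (-3.7500, 0).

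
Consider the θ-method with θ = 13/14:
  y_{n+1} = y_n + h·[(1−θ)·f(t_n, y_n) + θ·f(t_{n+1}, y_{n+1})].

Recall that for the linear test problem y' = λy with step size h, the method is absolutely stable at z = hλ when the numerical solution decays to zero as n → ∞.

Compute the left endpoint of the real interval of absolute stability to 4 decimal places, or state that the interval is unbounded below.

Test eqn y'=λy, z=hλ:
  y_{n+1} = y_n + z·[1/14·y_n + 13/14·y_{n+1}] ⇒ (1 − 13/14z)y_{n+1} = (1 + 1/14z)y_n
  so R(z) = (1 + 1/14z)/(1 − 13/14z).

Need |R(x)|<1, x<0.
x=-0.42: |R|=0.6978
x=-2: |R|=0.3000
x=-10: |R|=0.0278
x=-100: |R|=0.0654
θ=13/14≥1/2 ⇒ |1+1/14x|<|1−13/14x| ∀x<0 ⇒ unbounded interval.

unbounded; (−∞, 0).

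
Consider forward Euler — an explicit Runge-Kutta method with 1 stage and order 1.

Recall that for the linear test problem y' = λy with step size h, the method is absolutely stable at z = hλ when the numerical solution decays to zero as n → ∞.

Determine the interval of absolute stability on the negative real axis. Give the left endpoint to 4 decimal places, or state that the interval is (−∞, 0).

(-2.0000, 0).

Set f=λy, z=hλ:
  order 1, 1-stage ⇒ R(z)=1+z
  (e.g. R(-1.34)=-0.34000, |R|=0.34000)

Find x<0 with |R(x)|<1.
x=-1.34: |R|=0.3400
|R(-1.77)|=0.7700 |R(-0.66)|=0.3400 |R(-0.55)|=0.4500
Bisect:
  x_lo=-2.6280 |R|=1.6280  x_hi=-0.3102 |R|=0.6898
  mid=-1.46910 |R|=0.46910 →hi
  mid=-2.04856 |R|=1.04856 →lo
  mid=-1.75883 |R|=0.75883 →hi
  mid=-1.90370 |R|=0.90370 →hi
  mid=-1.97613 |R|=0.97613 →hi
  mid=-2.01235 |R|=1.01235 →lo
  mid=-1.99424 |R|=0.99424 →hi
  mid=-2.00329 |R|=1.00329 →lo
  mid=-1.99877 |R|=0.99877 →hi
  mid=-2.00103 |R|=1.00103 →lo
  ...
  [-2.00004,-1.99990] ⇒ x*=-2.0000
Interval (-2.0000, 0).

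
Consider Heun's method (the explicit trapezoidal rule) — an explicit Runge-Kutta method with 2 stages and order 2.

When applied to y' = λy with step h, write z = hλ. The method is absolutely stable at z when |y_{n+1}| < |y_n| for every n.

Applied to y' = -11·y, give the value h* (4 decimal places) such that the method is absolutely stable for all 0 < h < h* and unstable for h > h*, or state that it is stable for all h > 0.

(-2.0000,0); λ=-11 ⇒ h* = 0.1818.

Test eqn y'=λy, z=hλ:
  order 2, 2-stage ⇒ R(z)=1+z+z^2/2
  (e.g. R(-0.94)=0.50180, |R|=0.50180)

Solve |R(x)|<1 on ℝ⁻.
x=-0.94: |R|=0.5018
|R(-1.94)|=0.9418 |R(-1.41)|=0.5840 |R(-0.87)|=0.5085
Bisect:
  x_lo=-2.4253 |R|=1.5157  x_hi=-0.0929 |R|=0.9114
  mid=-1.25907 |R|=0.53356 →hi
  mid=-1.84217 |R|=0.85462 →hi
  mid=-2.13372 |R|=1.14266 →lo
  mid=-1.98794 |R|=0.98801 →hi
  mid=-2.06083 |R|=1.06268 →lo
  mid=-2.02439 |R|=1.02468 →lo
  mid=-2.00616 |R|=1.00618 →lo
  mid=-1.99705 |R|=0.99706 →hi
  mid=-2.00161 |R|=1.00161 →lo
  ...
  [-2.00004,-1.99990] ⇒ x*=-2.0000
Stable set (-2.0000, 0).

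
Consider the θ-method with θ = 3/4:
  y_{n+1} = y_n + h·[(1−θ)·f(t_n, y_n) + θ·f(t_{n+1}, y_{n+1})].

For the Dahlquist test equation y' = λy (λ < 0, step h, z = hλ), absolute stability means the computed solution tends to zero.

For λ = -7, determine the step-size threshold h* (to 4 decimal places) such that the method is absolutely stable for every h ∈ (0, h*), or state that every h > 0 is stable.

unbounded; (−∞, 0). Any h>0 works for λ=-7.

With y'=λy (z=hλ):
  y_{n+1} = y_n + z·[1/4·y_n + 3/4·y_{n+1}] ⇒ (1 − 3/4z)y_{n+1} = (1 + 1/4z)y_n
  ⇒ R(z) = (1 + 1/4z)/(1 − 3/4z).

Find x<0 with |R(x)|<1.
x=-1.04: |R|=0.4157
x=-2: |R|=0.2000
x=-10: |R|=0.1765
x=-100: |R|=0.3158
θ=3/4≥1/2 ⇒ |1+1/4x|<|1−3/4x| ∀x<0 ⇒ interval (−∞,0).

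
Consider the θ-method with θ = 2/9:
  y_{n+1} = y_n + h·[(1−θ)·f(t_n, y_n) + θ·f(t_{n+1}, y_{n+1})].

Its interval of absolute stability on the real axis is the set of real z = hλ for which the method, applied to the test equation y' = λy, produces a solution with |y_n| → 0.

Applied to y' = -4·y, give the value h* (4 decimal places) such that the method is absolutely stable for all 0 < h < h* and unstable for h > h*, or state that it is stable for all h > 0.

(-3.6000,0); λ=-4 ⇒ h* = (18/5)/4 = 0.9000.

On y'=λy, z=hλ:
  y_{n+1} = y_n + z·[7/9·y_n + 2/9·y_{n+1}] ⇒ (1 − 2/9z)y_{n+1} = (1 + 7/9z)y_n
  so R(z) = (1 + 7/9z)/(1 − 2/9z).

Need |R(x)|<1, x<0.
x=-0.94: |R|=0.2224
R=−1: 1+7/9x = −1+2/9x ⇒ -5/9x=2 ⇒ x=2/(-5/9)=-3.6000
Confirm numerically:
  x=-3.302: |R|=0.90451 <1
  x=-3.099: |R|=0.83518 <1
  x=-2.491: |R|=0.60342 <1
  x=-1.724: |R|=0.24647 <1
  x=-3.945: |R|=1.10213 >1
  x=-3.715: |R|=1.03500 >1
Stable set (-3.6000, 0).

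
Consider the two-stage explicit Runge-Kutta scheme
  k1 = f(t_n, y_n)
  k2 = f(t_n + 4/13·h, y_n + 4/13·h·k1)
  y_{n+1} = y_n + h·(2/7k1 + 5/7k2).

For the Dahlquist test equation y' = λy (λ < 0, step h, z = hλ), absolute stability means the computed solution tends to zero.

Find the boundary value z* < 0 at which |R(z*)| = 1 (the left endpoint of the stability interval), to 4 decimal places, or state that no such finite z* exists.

With y'=λy (z=hλ):
  k1=λy_n ⇒ h·k1=z·y_n;  k2=λ(1+4/13z)y_n ⇒ h·k2=z(1+4/13z)y_n
  y_{n+1}/y_n = 1 + 2/7z + 5/7z(1+4/13z) = 1 + z + 20/91z²
  so R(z) = 1 + z + 20/91z².

Boundary: |R(x)|=1, x<0.
x=-1.51: |R|=0.0089
R=1: x+20/91x²=0 ⇒ x=−91/20=-4.5500; min R=1−1/(4·20/91)=-0.1375>−1
Confirm numerically:
  x=-4.156: |R|=0.64012 <1
  x=-4.044: |R|=0.55027 <1
  x=-2.509: |R|=0.12547 <1
  x=-2.058: |R|=0.12715 <1
  x=-4.906: |R|=1.38385 >1
  x=-4.867: |R|=1.33909 >1
  x=-4.657: |R|=1.10952 >1
Interval (-4.5500, 0).

left endpoint -4.5500.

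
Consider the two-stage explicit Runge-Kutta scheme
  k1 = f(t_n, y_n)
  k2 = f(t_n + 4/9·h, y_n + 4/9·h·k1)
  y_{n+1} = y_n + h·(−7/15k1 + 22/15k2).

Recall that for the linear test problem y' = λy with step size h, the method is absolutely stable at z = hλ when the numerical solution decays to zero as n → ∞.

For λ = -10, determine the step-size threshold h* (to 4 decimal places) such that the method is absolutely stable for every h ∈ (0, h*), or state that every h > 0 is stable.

Set f=λy, z=hλ:
  k1=λy_n ⇒ h·k1=z·y_n;  k2=λ(1+4/9z)y_n ⇒ h·k2=z(1+4/9z)y_n
  y_{n+1}/y_n = 1 − 7/15z + 22/15z(1+4/9z) = 1 + z + 88/135z²
  ⇒ R(z) = 1 + z + 88/135z².

Need |R(x)|<1, x<0.
x=-0.85: |R|=0.6210
R=1: x+88/135x²=0 ⇒ x=−135/88=-1.5341; min R=1−1/(4·88/135)=0.6165>−1
Confirm numerically:
  x=-1.294: |R|=0.79748 <1
  x=-1.086: |R|=0.68279 <1
  x=-0.758: |R|=0.61653 <1
  x=-2.031: |R|=1.65786 >1
  x=-1.826: |R|=1.34745 >1
So |R|<1 on (-1.5341, 0).

(-1.5341,0); λ=-10 ⇒ h* = (135/88)/10 = 0.1534.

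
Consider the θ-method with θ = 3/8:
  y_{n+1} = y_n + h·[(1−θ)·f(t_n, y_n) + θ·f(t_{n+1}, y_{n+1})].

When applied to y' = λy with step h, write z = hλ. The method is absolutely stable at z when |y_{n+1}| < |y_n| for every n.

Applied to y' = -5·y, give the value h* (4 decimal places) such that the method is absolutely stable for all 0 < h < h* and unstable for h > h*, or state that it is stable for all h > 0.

Set f=λy, z=hλ:
  y_{n+1} = y_n + z·[5/8·y_n + 3/8·y_{n+1}] ⇒ (1 − 3/8z)y_{n+1} = (1 + 5/8z)y_n
  ⇒ R(z) = (1 + 5/8z)/(1 − 3/8z).

Boundary: |R(x)|=1, x<0.
x=-0.41: |R|=0.6446
R=−1: 1+5/8x = −1+3/8x ⇒ -1/4x=2 ⇒ x=2/(-1/4)=-8.0000
Confirm numerically:
  x=-7.168: |R|=0.94360 <1
  x=-4.734: |R|=0.70579 <1
  x=-3.207: |R|=0.45599 <1
  x=-8.354: |R|=1.02141 >1
  x=-8.097: |R|=1.00601 >1
Stable set (-8.0000, 0).

(-8.0000,0); λ=-5 ⇒ h* = (8)/5 = 1.6000.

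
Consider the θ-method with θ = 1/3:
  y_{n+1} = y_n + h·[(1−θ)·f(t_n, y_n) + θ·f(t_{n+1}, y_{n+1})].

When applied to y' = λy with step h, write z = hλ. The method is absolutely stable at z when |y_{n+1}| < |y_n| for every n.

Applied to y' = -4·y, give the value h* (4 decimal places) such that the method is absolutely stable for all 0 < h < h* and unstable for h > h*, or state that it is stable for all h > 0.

(-6.0000,0); λ=-4 ⇒ h* = (6)/4 = 1.5000.

On y'=λy, z=hλ:
  y_{n+1} = y_n + z·[2/3·y_n + 1/3·y_{n+1}] ⇒ (1 − 1/3z)y_{n+1} = (1 + 2/3z)y_n
  R(z) = (1 + 2/3z)/(1 − 1/3z).

Solve |R(x)|<1 on ℝ⁻.
x=-0.94: |R|=0.2843
R=−1: 1+2/3x = −1+1/3x ⇒ -1/3x=2 ⇒ x=2/(-1/3)=-6.0000
Confirm numerically:
  x=-5.142: |R|=0.89462 <1
  x=-4.520: |R|=0.80319 <1
  x=-4.448: |R|=0.79162 <1
  x=-4.109: |R|=0.73400 <1
  x=-6.409: |R|=1.04347 >1
  x=-6.194: |R|=1.02110 >1
Interval (-6.0000, 0).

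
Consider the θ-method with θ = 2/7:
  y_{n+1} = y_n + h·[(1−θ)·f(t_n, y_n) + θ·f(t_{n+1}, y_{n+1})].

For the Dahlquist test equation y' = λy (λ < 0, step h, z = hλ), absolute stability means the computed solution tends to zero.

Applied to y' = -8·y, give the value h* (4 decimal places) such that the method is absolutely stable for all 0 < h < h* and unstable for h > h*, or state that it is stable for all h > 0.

(-4.6667,0); λ=-8 ⇒ h* = (14/3)/8 = 0.5833.

Set f=λy, z=hλ:
  y_{n+1} = y_n + z·[5/7·y_n + 2/7·y_{n+1}] ⇒ (1 − 2/7z)y_{n+1} = (1 + 5/7z)y_n
  so R(z) = (1 + 5/7z)/(1 − 2/7z).

Boundary: |R(x)|=1, x<0.
x=-0.71: |R|=0.4097
R=−1: 1+5/7x = −1+2/7x ⇒ -3/7x=2 ⇒ x=2/(-3/7)=-4.6667
Confirm numerically:
  x=-3.968: |R|=0.85967 <1
  x=-3.845: |R|=0.83220 <1
  x=-2.644: |R|=0.50618 <1
  x=-5.083: |R|=1.07276 >1
  x=-4.789: |R|=1.02214 >1
So |R|<1 on (-4.6667, 0).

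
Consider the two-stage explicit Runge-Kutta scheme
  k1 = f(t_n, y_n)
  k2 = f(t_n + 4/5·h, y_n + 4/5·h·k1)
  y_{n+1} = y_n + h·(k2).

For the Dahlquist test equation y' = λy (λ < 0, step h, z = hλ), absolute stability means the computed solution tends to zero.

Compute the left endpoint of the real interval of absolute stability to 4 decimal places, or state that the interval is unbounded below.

On y'=λy, z=hλ:
  k1=λy_n ⇒ h·k1=z·y_n;  k2=λ(1+4/5z)y_n ⇒ h·k2=z(1+4/5z)y_n
  y_{n+1}/y_n = 1 + z(1+4/5z) = 1 + z + 4/5z²
  Hence R(z) = 1 + z + 4/5z².

Find x<0 with |R(x)|<1.
x=-1.61: |R|=1.4637
R=1: x+4/5x²=0 ⇒ x=−5/4=-1.2500; min R=1−1/(4·4/5)=0.6875>−1
Confirm numerically:
  x=-0.899: |R|=0.74756 <1
  x=-0.789: |R|=0.70902 <1
  x=-0.644: |R|=0.68779 <1
  x=-0.514: |R|=0.69736 <1
  x=-1.671: |R|=1.56279 >1
  x=-1.322: |R|=1.07615 >1
So |R|<1 on (-1.2500, 0).

z* = -1.2500.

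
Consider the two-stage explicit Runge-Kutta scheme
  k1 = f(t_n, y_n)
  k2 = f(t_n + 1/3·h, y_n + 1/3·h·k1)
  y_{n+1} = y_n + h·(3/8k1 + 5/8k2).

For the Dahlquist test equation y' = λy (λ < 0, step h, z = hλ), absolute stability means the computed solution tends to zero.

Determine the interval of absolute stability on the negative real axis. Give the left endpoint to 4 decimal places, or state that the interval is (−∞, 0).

On y'=λy, z=hλ:
  k1=λy_n ⇒ h·k1=z·y_n;  k2=λ(1+1/3z)y_n ⇒ h·k2=z(1+1/3z)y_n
  y_{n+1}/y_n = 1 + 3/8z + 5/8z(1+1/3z) = 1 + z + 5/24z²
  so R(z) = 1 + z + 5/24z².

Solve |R(x)|<1 on ℝ⁻.
x=-0.66: |R|=0.4307
R=1: x+5/24x²=0 ⇒ x=−24/5=-4.8000; min R=1−1/(4·5/24)=-0.2000>−1
Confirm numerically:
  x=-4.155: |R|=0.44167 <1
  x=-3.161: |R|=0.07935 <1
  x=-2.809: |R|=0.16515 <1
  x=-2.740: |R|=0.17592 <1
  x=-5.235: |R|=1.47442 >1
  x=-5.215: |R|=1.45088 >1
Interval (-4.8000, 0).

z∈(-4.8000,0).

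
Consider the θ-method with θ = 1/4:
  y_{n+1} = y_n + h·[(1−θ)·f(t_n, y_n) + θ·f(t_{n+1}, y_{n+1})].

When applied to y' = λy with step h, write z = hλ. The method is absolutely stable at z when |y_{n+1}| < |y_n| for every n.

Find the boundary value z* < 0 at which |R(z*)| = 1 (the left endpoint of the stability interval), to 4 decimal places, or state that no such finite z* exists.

z* = -4.0000.

On y'=λy, z=hλ:
  y_{n+1} = y_n + z·[3/4·y_n + 1/4·y_{n+1}] ⇒ (1 − 1/4z)y_{n+1} = (1 + 3/4z)y_n
  so R(z) = (1 + 3/4z)/(1 − 1/4z).

Find x<0 with |R(x)|<1.
x=-1.39: |R|=0.0315
R=−1: 1+3/4x = −1+1/4x ⇒ -1/2x=2 ⇒ x=2/(-1/2)=-4.0000
Confirm numerically:
  x=-3.486: |R|=0.86268 <1
  x=-2.388: |R|=0.49530 <1
  x=-1.860: |R|=0.26962 <1
  x=-4.311: |R|=1.07484 >1
  x=-4.234: |R|=1.05684 >1
  x=-4.031: |R|=1.00772 >1
Stable set (-4.0000, 0).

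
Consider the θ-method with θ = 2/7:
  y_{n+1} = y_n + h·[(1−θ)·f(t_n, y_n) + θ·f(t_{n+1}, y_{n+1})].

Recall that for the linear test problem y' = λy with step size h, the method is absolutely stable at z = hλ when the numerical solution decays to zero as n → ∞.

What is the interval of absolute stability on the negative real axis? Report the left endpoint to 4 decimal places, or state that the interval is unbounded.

z∈(-4.6667,0).

Test eqn y'=λy, z=hλ:
  y_{n+1} = y_n + z·[5/7·y_n + 2/7·y_{n+1}] ⇒ (1 − 2/7z)y_{n+1} = (1 + 5/7z)y_n
  so R(z) = (1 + 5/7z)/(1 − 2/7z).

Find x<0 with |R(x)|<1.
x=-1.25: |R|=0.0789
R=−1: 1+5/7x = −1+2/7x ⇒ -3/7x=2 ⇒ x=2/(-3/7)=-4.6667
Confirm numerically:
  x=-4.285: |R|=0.92646 <1
  x=-2.801: |R|=0.55586 <1
  x=-2.719: |R|=0.53023 <1
  x=-2.331: |R|=0.39916 <1
  x=-5.163: |R|=1.08594 >1
  x=-5.127: |R|=1.08004 >1
  x=-5.094: |R|=1.07459 >1
So |R|<1 on (-4.6667, 0).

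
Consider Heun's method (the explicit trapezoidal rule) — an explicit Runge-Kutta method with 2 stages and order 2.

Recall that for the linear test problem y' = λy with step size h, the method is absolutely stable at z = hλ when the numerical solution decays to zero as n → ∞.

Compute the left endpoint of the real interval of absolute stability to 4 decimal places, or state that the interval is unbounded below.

On y'=λy, z=hλ:
  order 2, 2-stage ⇒ R(z)=1+z+z^2/2
  (e.g. R(-1.05)=0.50125, |R|=0.50125)

Boundary: |R(x)|=1, x<0.
x=-1.05: |R|=0.5012
|R(-1.1)|=0.5050 |R(-0.91)|=0.5041 |R(-0.5)|=0.6250
Bisect:
  x_lo=-2.3617 |R|=1.4271  x_hi=-0.3604 |R|=0.7046
  mid=-1.36104 |R|=0.56517 →hi
  mid=-1.86137 |R|=0.87098 →hi
  mid=-2.11154 |R|=1.11776 →lo
  mid=-1.98645 |R|=0.98654 →hi
  mid=-2.04899 |R|=1.05019 →lo
  mid=-2.01772 |R|=1.01788 →lo
  mid=-2.00209 |R|=1.00209 →lo
  mid=-1.99427 |R|=0.99429 →hi
  mid=-1.99818 |R|=0.99818 →hi
  ...
  [-2.00001,-1.99989] ⇒ x*=-2.0000
So |R|<1 on (-2.0000, 0).

left endpoint -2.0000.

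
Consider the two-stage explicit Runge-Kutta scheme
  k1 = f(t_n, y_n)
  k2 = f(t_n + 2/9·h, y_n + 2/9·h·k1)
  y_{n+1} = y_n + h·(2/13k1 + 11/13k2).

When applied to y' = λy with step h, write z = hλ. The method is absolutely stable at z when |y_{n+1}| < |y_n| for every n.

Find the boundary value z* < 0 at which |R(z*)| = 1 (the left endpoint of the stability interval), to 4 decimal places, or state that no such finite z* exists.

Test eqn y'=λy, z=hλ:
  k1=λy_n ⇒ h·k1=z·y_n;  k2=λ(1+2/9z)y_n ⇒ h·k2=z(1+2/9z)y_n
  y_{n+1}/y_n = 1 + 2/13z + 11/13z(1+2/9z) = 1 + z + 22/117z²
  ⇒ R(z) = 1 + z + 22/117z².

Boundary: |R(x)|=1, x<0.
x=-0.65: |R|=0.4294
R=1: x+22/117x²=0 ⇒ x=−117/22=-5.3182; min R=1−1/(4·22/117)=-0.3295>−1
Confirm numerically:
  x=-3.923: |R|=0.02917 <1
  x=-3.583: |R|=0.16904 <1
  x=-2.699: |R|=0.32925 <1
  x=-5.885: |R|=1.62723 >1
  x=-5.428: |R|=1.11209 >1
So |R|<1 on (-5.3182, 0).

left endpoint -5.3182.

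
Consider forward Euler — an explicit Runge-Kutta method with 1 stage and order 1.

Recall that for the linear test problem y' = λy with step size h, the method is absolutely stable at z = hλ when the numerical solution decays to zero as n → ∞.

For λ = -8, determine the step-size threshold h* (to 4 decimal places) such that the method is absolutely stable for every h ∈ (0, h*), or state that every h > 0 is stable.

Test eqn y'=λy, z=hλ:
  order 1, 1-stage ⇒ R(z)=1+z
  (e.g. R(-1.6)=-0.60000, |R|=0.60000)

Find x<0 with |R(x)|<1.
x=-1.6: |R|=0.6000
|R(-2.24)|=1.2400 |R(-2.04)|=1.0400 |R(-1.7)|=0.7000
Bisect:
  x_lo=-2.4892 |R|=1.4892  x_hi=-0.1782 |R|=0.8218
  mid=-1.33370 |R|=0.33370 →hi
  mid=-1.91146 |R|=0.91146 →hi
  mid=-2.20033 |R|=1.20033 →lo
  mid=-2.05589 |R|=1.05589 →lo
  mid=-1.98368 |R|=0.98368 →hi
  mid=-2.01978 |R|=1.01978 →lo
  mid=-2.00173 |R|=1.00173 →lo
  mid=-1.99270 |R|=0.99270 →hi
  ...
  [-2.00004,-1.99990] ⇒ x*=-2.0000
So |R|<1 on (-2.0000, 0).

(-2.0000,0); λ=-8 ⇒ h* = 0.2500.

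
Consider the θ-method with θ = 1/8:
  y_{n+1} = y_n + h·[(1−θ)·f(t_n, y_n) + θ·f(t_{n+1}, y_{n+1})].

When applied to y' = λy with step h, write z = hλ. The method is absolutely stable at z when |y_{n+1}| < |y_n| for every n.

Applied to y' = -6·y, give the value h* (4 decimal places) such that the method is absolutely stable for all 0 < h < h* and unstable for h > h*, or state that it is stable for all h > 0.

(-2.6667,0); λ=-6 ⇒ h* = (8/3)/6 = 0.4444.

Set f=λy, z=hλ:
  y_{n+1} = y_n + z·[7/8·y_n + 1/8·y_{n+1}] ⇒ (1 − 1/8z)y_{n+1} = (1 + 7/8z)y_n
  so R(z) = (1 + 7/8z)/(1 − 1/8z).

Solve |R(x)|<1 on ℝ⁻.
x=-1.09: |R|=0.0407
R=−1: 1+7/8x = −1+1/8x ⇒ -3/4x=2 ⇒ x=2/(-3/4)=-2.6667
Confirm numerically:
  x=-2.308: |R|=0.79123 <1
  x=-1.846: |R|=0.49990 <1
  x=-1.467: |R|=0.23967 <1
  x=-3.082: |R|=1.22487 >1
  x=-2.999: |R|=1.18129 >1
  x=-2.948: |R|=1.15418 >1
Interval (-2.6667, 0).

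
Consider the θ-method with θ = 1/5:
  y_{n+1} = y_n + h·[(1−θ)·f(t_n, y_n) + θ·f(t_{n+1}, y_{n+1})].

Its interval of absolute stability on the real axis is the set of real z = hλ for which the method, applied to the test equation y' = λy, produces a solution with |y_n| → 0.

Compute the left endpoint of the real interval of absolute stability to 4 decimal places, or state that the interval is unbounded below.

Test eqn y'=λy, z=hλ:
  y_{n+1} = y_n + z·[4/5·y_n + 1/5·y_{n+1}] ⇒ (1 − 1/5z)y_{n+1} = (1 + 4/5z)y_n
  so R(z) = (1 + 4/5z)/(1 − 1/5z).

Boundary: |R(x)|=1, x<0.
x=-1.62: |R|=0.2236
R=−1: 1+4/5x = −1+1/5x ⇒ -3/5x=2 ⇒ x=2/(-3/5)=-3.3333
Confirm numerically:
  x=-3.036: |R|=0.88900 <1
  x=-2.961: |R|=0.85969 <1
  x=-2.310: |R|=0.58003 <1
  x=-2.036: |R|=0.44684 <1
  x=-3.595: |R|=1.09133 >1
  x=-3.549: |R|=1.07568 >1
Interval (-3.3333, 0).

z* = -3.3333.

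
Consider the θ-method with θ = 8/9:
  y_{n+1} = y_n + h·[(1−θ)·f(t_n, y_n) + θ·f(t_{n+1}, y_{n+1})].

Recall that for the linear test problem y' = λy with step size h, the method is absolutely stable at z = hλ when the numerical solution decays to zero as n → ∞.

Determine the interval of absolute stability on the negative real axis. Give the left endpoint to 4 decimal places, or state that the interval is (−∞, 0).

With y'=λy (z=hλ):
  y_{n+1} = y_n + z·[1/9·y_n + 8/9·y_{n+1}] ⇒ (1 − 8/9z)y_{n+1} = (1 + 1/9z)y_n
  ⇒ R(z) = (1 + 1/9z)/(1 − 8/9z).

Find x<0 with |R(x)|<1.
x=-1.33: |R|=0.3905
x=-2: |R|=0.2800
x=-10: |R|=0.0112
x=-100: |R|=0.1125
θ=8/9≥1/2 ⇒ |1+1/9x|<|1−8/9x| ∀x<0 ⇒ interval (−∞,0).

interval (−∞, 0).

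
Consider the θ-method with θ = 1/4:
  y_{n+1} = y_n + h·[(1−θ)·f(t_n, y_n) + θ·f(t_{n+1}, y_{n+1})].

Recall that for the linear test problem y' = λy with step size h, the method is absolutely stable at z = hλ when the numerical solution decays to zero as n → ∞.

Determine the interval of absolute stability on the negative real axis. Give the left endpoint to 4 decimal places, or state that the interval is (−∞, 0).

With y'=λy (z=hλ):
  y_{n+1} = y_n + z·[3/4·y_n + 1/4·y_{n+1}] ⇒ (1 − 1/4z)y_{n+1} = (1 + 3/4z)y_n
  so R(z) = (1 + 3/4z)/(1 − 1/4z).

Need |R(x)|<1, x<0.
x=-0.31: |R|=0.7123
R=−1: 1+3/4x = −1+1/4x ⇒ -1/2x=2 ⇒ x=2/(-1/2)=-4.0000
Confirm numerically:
  x=-3.910: |R|=0.97724 <1
  x=-3.456: |R|=0.85408 <1
  x=-2.735: |R|=0.62435 <1
  x=-2.367: |R|=0.48704 <1
  x=-4.340: |R|=1.08153 >1
  x=-4.291: |R|=1.07020 >1
  x=-4.283: |R|=1.06833 >1
Stable set (-4.0000, 0).

z∈(-4.0000,0).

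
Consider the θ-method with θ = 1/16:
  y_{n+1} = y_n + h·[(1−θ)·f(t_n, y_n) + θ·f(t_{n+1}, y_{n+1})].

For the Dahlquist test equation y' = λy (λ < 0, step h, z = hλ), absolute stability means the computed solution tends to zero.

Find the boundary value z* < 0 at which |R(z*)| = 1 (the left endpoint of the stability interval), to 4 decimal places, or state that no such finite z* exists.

left endpoint -2.2857.

Set f=λy, z=hλ:
  y_{n+1} = y_n + z·[15/16·y_n + 1/16·y_{n+1}] ⇒ (1 − 1/16z)y_{n+1} = (1 + 15/16z)y_n
  so R(z) = (1 + 15/16z)/(1 − 1/16z).

Need |R(x)|<1, x<0.
x=-1.69: |R|=0.5285
R=−1: 1+15/16x = −1+1/16x ⇒ -7/8x=2 ⇒ x=2/(-7/8)=-2.2857
Confirm numerically:
  x=-2.151: |R|=0.89609 <1
  x=-2.054: |R|=0.82032 <1
  x=-1.738: |R|=0.56771 <1
  x=-2.758: |R|=1.35249 >1
  x=-2.722: |R|=1.32625 >1
Interval (-2.2857, 0).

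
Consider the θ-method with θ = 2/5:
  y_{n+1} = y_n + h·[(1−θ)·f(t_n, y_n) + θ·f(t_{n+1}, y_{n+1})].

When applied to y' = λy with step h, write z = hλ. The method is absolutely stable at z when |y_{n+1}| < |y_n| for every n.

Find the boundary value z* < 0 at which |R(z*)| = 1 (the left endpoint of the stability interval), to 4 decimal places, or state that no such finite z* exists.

left endpoint -10.0000.

Set f=λy, z=hλ:
  y_{n+1} = y_n + z·[3/5·y_n + 2/5·y_{n+1}] ⇒ (1 − 2/5z)y_{n+1} = (1 + 3/5z)y_n
  Hence R(z) = (1 + 3/5z)/(1 − 2/5z).

Need |R(x)|<1, x<0.
x=-1.45: |R|=0.0823
R=−1: 1+3/5x = −1+2/5x ⇒ -1/5x=2 ⇒ x=2/(-1/5)=-10.0000
Confirm numerically:
  x=-9.145: |R|=0.96329 <1
  x=-6.763: |R|=0.82527 <1
  x=-5.233: |R|=0.69178 <1
  x=-4.971: |R|=0.66343 <1
  x=-10.305: |R|=1.01191 >1
  x=-10.148: |R|=1.00585 >1
  x=-10.043: |R|=1.00171 >1
Stable set (-10.0000, 0).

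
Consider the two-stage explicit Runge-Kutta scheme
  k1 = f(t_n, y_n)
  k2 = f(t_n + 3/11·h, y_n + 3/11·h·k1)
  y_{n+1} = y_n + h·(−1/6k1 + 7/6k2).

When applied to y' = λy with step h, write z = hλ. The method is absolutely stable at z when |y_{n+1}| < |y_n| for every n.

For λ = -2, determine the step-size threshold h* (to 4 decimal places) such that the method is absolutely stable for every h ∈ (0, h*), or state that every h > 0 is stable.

Test eqn y'=λy, z=hλ:
  k1=λy_n ⇒ h·k1=z·y_n;  k2=λ(1+3/11z)y_n ⇒ h·k2=z(1+3/11z)y_n
  y_{n+1}/y_n = 1 − 1/6z + 7/6z(1+3/11z) = 1 + z + 7/22z²
  so R(z) = 1 + z + 7/22z².

Find x<0 with |R(x)|<1.
x=-1.71: |R|=0.2204
R=1: x+7/22x²=0 ⇒ x=−22/7=-3.1429; min R=1−1/(4·7/22)=0.2143>−1
Confirm numerically:
  x=-2.686: |R|=0.60955 <1
  x=-2.199: |R|=0.33960 <1
  x=-1.582: |R|=0.21432 <1
  x=-1.449: |R|=0.21905 <1
  x=-3.336: |R|=1.20501 >1
  x=-3.214: |R|=1.07275 >1
Stable set (-3.1429, 0).

(-3.1429,0); λ=-2 ⇒ h* = (22/7)/2 = 1.5714.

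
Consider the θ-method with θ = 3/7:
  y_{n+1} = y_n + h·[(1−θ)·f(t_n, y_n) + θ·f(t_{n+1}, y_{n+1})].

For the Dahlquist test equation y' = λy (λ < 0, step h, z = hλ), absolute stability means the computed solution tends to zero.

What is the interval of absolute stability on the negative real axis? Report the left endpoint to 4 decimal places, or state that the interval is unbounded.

z∈(-14.0000,0).

With y'=λy (z=hλ):
  y_{n+1} = y_n + z·[4/7·y_n + 3/7·y_{n+1}] ⇒ (1 − 3/7z)y_{n+1} = (1 + 4/7z)y_n
  Hence R(z) = (1 + 4/7z)/(1 − 3/7z).

Find x<0 with |R(x)|<1.
x=-1.48: |R|=0.0944
R=−1: 1+4/7x = −1+3/7x ⇒ -1/7x=2 ⇒ x=2/(-1/7)=-14.0000
Confirm numerically:
  x=-13.908: |R|=0.99811 <1
  x=-13.279: |R|=0.98461 <1
  x=-8.351: |R|=0.82376 <1
  x=-6.023: |R|=0.68180 <1
  x=-14.464: |R|=1.00921 >1
  x=-14.358: |R|=1.00715 >1
So |R|<1 on (-14.0000, 0).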